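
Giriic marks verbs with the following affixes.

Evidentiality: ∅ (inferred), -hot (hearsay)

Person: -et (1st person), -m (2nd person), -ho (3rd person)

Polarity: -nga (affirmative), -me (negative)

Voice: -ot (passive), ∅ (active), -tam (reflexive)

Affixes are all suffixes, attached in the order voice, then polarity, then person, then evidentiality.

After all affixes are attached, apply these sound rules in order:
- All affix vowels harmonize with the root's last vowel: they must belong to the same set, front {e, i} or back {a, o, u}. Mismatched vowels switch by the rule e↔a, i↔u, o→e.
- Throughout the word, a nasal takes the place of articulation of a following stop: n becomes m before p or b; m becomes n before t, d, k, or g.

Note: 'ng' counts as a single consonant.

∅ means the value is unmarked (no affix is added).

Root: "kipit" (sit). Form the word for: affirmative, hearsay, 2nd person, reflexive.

Attach voice reflexive -tam → kipittam.
Attach polarity affirmative -nga → kipittamnga.
Attach person 2nd person -m → kipittamngam.
Attach evidentiality hearsay -hot → kipittamngamhot.
Apply vowel harmony: kipittamngamhot → kipittemngemhet.
Nasal assimilation: no change.

kipittemngemhet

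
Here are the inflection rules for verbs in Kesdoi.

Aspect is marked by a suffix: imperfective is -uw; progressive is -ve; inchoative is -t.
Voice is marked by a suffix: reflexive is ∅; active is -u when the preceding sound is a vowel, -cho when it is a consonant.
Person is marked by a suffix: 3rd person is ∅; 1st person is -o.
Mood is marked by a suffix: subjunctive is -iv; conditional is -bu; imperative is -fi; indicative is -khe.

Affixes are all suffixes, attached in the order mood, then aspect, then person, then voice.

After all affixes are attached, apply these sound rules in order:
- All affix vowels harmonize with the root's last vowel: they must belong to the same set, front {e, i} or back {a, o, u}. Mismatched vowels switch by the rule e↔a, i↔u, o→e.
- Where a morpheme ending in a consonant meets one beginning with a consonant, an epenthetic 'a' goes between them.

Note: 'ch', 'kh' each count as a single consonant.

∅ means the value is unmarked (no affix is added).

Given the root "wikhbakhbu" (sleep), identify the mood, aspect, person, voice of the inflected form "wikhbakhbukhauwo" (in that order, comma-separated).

indicative, imperfective, 1st person, reflexive

Segment: wikhbakhbu-khe-uw-o.
mood: -khe → indicative.
aspect: -uw → imperfective.
person: -o → 1st person.
voice: ∅ → reflexive.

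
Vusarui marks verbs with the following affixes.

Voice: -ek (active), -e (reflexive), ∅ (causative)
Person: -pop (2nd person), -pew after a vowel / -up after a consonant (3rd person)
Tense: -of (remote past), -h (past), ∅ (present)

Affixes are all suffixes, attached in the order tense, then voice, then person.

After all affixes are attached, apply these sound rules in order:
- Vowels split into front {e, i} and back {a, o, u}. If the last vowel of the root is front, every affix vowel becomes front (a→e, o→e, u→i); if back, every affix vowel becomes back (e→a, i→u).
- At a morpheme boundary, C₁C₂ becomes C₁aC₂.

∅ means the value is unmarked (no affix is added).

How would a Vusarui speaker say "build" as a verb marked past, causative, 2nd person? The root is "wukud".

wukudahapop

Attach tense past -h → wukudh.
voice = causative: zero marking, form stays wukudh.
Attach person 2nd person -pop → wukudhpop.
Vowel harmony: no change.
Apply epenthesis: wukudhpop → wukudahapop.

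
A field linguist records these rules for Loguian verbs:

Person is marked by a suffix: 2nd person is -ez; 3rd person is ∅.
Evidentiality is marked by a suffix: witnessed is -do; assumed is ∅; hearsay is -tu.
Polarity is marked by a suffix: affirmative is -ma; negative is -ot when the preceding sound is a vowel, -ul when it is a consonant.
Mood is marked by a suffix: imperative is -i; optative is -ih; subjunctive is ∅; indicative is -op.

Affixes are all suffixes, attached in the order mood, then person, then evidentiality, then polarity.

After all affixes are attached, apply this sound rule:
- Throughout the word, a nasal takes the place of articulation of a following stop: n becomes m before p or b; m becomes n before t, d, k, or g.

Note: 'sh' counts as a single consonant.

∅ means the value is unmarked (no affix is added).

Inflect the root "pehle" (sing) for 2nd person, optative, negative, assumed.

pehleihezul

Attach mood optative -ih → pehleih.
Attach person 2nd person -ez → pehleihez.
evidentiality = assumed: zero marking, form stays pehleihez.
Attach polarity negative -ul (after consonant 'z') → pehleihezul.
Nasal assimilation: no change.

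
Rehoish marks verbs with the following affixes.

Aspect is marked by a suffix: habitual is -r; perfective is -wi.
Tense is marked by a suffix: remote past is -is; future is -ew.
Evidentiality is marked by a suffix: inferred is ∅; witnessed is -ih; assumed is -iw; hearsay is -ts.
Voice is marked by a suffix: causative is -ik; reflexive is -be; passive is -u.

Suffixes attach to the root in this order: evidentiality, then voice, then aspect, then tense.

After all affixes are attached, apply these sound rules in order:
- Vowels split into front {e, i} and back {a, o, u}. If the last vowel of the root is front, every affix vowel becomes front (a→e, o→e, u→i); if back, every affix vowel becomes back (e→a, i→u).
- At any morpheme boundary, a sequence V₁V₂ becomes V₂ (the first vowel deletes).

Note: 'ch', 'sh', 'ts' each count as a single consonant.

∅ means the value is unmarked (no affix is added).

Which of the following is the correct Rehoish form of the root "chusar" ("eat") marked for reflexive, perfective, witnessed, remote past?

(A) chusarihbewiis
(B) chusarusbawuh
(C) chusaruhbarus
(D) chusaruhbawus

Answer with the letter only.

D

Attach evidentiality witnessed -ih → chusarih.
Attach voice reflexive -be → chusarihbe.
Attach aspect perfective -wi → chusarihbewi.
Attach tense remote past -is → chusarihbewiis.
Apply vowel harmony: chusarihbewiis → chusaruhbawuus.
Apply vowel deletion: chusaruhbawuus → chusaruhbawus.
So the correct form is chusaruhbawus, option (D).
(A) chusarihbewiis is wrong: it fails to apply the sound rule(s).
(B) chusarusbawuh is wrong: it has the affixes in the wrong order.
(C) chusaruhbarus is wrong: it uses habitual instead of perfective for aspect.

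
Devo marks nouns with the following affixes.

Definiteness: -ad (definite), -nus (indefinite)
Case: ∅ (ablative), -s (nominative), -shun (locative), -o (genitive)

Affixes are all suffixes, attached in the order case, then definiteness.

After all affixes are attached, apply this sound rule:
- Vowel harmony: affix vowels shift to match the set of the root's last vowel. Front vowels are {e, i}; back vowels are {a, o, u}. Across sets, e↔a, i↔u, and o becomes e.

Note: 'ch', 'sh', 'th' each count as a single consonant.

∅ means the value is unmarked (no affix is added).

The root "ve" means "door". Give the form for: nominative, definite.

Attach case nominative -s → ves.
Attach definiteness definite -ad → vesad.
Apply vowel harmony: vesad → vesed.

vesed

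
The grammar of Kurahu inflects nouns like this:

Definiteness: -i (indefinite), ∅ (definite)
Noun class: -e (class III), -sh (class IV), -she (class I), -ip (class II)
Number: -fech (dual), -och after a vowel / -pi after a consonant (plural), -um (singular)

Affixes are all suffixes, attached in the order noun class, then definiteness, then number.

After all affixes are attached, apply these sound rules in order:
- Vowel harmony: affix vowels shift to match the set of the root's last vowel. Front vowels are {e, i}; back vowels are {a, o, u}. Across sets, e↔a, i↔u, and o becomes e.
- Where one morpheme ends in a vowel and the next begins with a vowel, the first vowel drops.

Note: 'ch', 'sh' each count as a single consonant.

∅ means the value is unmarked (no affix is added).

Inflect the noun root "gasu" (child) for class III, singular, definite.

gasum

Attach noun class class III -e → gasue.
definiteness = definite: zero marking, form stays gasue.
Attach number singular -um → gasueum.
Apply vowel harmony: gasueum → gasuaum.
Apply vowel deletion: gasuaum → gasum.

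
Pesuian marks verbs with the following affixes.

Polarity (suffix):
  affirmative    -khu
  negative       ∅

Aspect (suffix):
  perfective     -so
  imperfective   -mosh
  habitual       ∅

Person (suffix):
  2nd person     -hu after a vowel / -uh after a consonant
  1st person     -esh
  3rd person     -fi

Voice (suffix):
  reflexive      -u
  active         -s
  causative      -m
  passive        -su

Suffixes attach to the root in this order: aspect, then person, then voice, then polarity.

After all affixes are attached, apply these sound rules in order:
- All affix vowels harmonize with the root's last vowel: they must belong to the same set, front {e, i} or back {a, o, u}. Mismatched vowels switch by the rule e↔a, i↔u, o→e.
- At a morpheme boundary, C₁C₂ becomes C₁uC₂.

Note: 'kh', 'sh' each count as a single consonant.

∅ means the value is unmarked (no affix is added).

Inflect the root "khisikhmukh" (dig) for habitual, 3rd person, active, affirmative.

khisikhmukhufusukhu

aspect = habitual: zero marking, form stays khisikhmukh.
Attach person 3rd person -fi → khisikhmukhfi.
Attach voice active -s → khisikhmukhfis.
Attach polarity affirmative -khu → khisikhmukhfiskhu.
Apply vowel harmony: khisikhmukhfiskhu → khisikhmukhfuskhu.
Apply epenthesis: khisikhmukhfuskhu → khisikhmukhufusukhu.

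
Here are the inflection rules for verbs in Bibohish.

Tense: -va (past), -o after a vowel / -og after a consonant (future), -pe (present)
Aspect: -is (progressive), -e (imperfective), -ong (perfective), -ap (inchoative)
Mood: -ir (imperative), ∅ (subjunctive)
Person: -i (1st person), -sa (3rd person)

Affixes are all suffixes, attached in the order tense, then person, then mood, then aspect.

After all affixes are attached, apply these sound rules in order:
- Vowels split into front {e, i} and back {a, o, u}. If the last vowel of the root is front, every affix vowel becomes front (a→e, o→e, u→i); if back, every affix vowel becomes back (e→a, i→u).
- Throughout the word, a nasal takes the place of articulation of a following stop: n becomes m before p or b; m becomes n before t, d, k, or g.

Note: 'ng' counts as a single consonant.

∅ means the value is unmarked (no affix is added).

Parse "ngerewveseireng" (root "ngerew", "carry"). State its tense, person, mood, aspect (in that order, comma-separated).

past, 3rd person, imperative, perfective

Segment: ngerew-va-sa-ir-ong.
tense: -va → past.
person: -sa → 3rd person.
mood: -ir → imperative.
aspect: -ong → perfective.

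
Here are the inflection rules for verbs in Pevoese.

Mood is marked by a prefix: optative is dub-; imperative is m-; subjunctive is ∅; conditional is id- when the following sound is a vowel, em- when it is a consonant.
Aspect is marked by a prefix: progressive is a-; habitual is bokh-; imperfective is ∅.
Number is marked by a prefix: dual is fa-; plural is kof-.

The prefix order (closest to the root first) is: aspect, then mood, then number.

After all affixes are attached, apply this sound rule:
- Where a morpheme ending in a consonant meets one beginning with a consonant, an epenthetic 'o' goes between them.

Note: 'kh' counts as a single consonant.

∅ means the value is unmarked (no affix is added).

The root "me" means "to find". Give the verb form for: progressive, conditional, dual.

Attach aspect progressive a- → ame.
Attach mood conditional id- (before vowel 'a') → idame.
Attach number dual fa- → faidame.
Epenthesis: no change.

faidame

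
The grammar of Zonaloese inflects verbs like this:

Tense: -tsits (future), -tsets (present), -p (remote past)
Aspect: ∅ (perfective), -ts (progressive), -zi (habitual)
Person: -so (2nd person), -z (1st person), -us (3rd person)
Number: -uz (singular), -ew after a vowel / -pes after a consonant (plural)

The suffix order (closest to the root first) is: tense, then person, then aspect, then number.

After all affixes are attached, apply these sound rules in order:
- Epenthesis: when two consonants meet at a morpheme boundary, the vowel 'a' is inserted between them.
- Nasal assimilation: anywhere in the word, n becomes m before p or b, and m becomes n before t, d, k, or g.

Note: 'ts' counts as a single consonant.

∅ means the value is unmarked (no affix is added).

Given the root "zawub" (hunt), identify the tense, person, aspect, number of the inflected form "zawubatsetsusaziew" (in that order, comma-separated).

Segment: zawub-tsets-us-zi-ew.
tense: -tsets → present.
person: -us → 3rd person.
aspect: -zi → habitual.
number: -ew/pes → plural.

present, 3rd person, habitual, plural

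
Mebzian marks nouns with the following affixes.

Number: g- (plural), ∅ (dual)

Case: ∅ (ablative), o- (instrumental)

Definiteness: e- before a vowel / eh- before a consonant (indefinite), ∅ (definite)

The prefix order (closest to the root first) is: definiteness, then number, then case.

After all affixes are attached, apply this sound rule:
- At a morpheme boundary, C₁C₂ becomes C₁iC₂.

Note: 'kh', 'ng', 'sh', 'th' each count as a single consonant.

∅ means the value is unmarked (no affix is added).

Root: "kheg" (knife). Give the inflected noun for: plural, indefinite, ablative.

gehikheg

Attach definiteness indefinite eh- (before consonant 'kh') → ehkheg.
Attach number plural g- → gehkheg.
case = ablative: zero marking, form stays gehkheg.
Apply epenthesis: gehkheg → gehikheg.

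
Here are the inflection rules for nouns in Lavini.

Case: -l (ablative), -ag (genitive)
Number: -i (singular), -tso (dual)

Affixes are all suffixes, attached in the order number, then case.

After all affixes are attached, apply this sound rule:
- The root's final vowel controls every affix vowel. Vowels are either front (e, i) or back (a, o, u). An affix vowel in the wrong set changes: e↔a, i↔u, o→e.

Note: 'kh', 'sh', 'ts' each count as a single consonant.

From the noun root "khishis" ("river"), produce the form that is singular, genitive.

Attach number singular -i → khishisi.
Attach case genitive -ag → khishisiag.
Apply vowel harmony: khishisiag → khishisieg.

khishisieg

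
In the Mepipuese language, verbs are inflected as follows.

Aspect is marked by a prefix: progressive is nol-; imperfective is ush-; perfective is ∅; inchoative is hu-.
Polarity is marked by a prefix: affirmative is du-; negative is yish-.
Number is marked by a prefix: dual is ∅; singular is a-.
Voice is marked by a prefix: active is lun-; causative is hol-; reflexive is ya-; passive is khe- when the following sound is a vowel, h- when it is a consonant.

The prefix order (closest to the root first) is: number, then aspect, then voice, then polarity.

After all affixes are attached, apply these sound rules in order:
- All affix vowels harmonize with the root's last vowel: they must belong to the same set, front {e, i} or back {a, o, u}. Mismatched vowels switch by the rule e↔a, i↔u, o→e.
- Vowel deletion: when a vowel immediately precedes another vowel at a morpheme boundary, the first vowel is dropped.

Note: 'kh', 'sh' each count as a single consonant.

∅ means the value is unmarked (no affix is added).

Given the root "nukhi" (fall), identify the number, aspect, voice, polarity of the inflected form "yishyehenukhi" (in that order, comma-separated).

singular, inchoative, reflexive, negative

Segment: yish-ya-hu-a-nukhi.
number: a- → singular.
aspect: hu- → inchoative.
voice: ya- → reflexive.
polarity: yish- → negative.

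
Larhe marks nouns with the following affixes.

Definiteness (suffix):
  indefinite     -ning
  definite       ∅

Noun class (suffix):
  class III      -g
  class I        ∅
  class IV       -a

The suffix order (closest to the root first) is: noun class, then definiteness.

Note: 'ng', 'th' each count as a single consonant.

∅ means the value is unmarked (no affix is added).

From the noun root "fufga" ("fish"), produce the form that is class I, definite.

fufga

noun class = class I: zero marking, form stays fufga.
definiteness = definite: zero marking, form stays fufga.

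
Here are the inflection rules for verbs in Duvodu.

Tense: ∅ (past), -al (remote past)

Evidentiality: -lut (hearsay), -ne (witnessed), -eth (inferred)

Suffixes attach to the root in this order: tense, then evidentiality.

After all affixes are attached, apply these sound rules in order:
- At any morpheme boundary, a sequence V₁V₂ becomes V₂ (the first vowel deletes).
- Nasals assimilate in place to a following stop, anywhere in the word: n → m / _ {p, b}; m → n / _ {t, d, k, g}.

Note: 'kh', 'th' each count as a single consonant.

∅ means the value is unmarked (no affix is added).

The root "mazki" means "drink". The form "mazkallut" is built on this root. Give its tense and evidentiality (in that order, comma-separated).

remote past, hearsay

Segment: mazki-al-lut.
tense: -al → remote past.
evidentiality: -lut → hearsay.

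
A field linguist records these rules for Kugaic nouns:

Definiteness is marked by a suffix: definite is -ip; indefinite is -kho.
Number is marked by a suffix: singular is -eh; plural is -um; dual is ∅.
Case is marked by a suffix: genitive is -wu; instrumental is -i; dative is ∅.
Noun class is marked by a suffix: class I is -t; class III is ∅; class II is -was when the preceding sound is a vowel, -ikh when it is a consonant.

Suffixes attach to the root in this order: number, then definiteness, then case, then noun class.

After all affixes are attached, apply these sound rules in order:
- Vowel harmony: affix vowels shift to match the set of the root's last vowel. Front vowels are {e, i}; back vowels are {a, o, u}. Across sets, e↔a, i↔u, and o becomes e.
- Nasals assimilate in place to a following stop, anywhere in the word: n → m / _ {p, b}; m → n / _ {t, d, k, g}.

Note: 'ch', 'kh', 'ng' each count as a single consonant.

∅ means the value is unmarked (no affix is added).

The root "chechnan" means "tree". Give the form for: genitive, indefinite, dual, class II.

number = dual: zero marking, form stays chechnan.
Attach definiteness indefinite -kho → chechnankho.
Attach case genitive -wu → chechnankhowu.
Attach noun class class II -was (after vowel 'u') → chechnankhowuwas.
Vowel harmony: no change.
Nasal assimilation: no change.

chechnankhowuwas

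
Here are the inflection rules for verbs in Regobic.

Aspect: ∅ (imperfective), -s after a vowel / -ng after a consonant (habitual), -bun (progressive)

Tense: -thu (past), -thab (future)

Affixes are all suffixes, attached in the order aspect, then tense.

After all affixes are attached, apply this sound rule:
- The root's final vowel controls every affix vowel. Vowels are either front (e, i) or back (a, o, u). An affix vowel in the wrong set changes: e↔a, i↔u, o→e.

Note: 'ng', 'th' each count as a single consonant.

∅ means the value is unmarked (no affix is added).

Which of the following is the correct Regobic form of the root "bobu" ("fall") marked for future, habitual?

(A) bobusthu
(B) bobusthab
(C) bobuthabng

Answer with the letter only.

B

Attach aspect habitual -s (after vowel 'u') → bobus.
Attach tense future -thab → bobusthab.
Vowel harmony: no change.
So the correct form is bobusthab, option (B).
(A) bobusthu is wrong: it uses past instead of future for tense.
(C) bobuthabng is wrong: it has the affixes in the wrong order.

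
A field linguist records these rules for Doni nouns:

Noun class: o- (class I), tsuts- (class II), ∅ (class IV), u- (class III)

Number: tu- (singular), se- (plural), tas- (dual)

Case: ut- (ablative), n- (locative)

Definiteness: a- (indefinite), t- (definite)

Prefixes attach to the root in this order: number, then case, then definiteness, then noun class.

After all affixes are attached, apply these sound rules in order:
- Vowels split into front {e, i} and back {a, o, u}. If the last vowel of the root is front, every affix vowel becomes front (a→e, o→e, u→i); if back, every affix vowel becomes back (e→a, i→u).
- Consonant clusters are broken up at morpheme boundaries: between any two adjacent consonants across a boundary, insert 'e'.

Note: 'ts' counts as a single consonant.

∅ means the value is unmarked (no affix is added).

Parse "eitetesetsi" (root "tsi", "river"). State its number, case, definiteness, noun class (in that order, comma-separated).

Segment: a-ut-tas-tsi.
number: tas- → dual.
case: ut- → ablative.
definiteness: a- → indefinite.
noun class: ∅ → class IV.

dual, ablative, indefinite, class IV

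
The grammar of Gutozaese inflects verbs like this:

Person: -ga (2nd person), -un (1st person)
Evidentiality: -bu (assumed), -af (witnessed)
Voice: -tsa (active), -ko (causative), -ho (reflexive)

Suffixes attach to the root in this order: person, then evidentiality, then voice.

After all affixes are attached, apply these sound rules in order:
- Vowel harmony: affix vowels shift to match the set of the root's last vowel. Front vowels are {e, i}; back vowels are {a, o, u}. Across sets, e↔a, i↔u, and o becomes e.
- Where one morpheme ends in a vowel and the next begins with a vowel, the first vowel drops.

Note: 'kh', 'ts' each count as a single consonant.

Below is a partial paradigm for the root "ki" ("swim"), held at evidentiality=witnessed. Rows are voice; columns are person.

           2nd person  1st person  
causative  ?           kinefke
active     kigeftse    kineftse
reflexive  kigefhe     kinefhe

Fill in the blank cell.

Attach person 2nd person -ga → kiga.
Attach evidentiality witnessed -af → kigaaf.
Attach voice causative -ko → kigaafko.
Apply vowel harmony: kigaafko → kigeefke.
Apply vowel deletion: kigeefke → kigefke.

kigefke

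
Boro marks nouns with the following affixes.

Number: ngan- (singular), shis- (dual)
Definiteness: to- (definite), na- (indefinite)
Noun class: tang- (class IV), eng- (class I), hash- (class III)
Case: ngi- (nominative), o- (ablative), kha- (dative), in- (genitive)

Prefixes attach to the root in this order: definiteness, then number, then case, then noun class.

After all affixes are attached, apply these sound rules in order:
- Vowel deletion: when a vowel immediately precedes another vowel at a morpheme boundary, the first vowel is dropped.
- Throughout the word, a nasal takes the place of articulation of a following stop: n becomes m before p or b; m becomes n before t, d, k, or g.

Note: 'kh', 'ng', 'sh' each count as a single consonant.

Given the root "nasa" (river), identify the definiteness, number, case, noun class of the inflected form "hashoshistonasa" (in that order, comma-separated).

definite, dual, ablative, class III

Segment: hash-o-shis-to-nasa.
definiteness: to- → definite.
number: shis- → dual.
case: o- → ablative.
noun class: hash- → class III.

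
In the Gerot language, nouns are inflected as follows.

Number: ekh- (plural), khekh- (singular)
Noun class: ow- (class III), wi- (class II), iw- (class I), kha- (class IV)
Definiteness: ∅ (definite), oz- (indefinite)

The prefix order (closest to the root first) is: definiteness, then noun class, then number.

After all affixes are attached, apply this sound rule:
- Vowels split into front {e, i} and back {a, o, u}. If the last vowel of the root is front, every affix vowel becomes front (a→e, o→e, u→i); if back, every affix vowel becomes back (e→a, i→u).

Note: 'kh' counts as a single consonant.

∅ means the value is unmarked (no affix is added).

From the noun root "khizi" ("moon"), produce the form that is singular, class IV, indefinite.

khekhkheezkhizi

Attach definiteness indefinite oz- → ozkhizi.
Attach noun class class IV kha- → khaozkhizi.
Attach number singular khekh- → khekhkhaozkhizi.
Apply vowel harmony: khekhkhaozkhizi → khekhkheezkhizi.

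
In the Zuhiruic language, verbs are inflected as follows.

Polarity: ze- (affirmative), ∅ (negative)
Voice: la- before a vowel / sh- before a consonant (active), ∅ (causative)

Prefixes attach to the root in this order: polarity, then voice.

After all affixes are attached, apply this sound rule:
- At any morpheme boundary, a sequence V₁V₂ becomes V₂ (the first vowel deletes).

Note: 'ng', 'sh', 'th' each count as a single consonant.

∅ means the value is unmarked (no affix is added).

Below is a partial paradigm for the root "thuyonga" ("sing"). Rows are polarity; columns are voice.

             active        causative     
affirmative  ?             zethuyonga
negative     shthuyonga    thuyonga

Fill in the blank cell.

Attach polarity affirmative ze- → zethuyonga.
Attach voice active sh- (before consonant 'z') → shzethuyonga.
Vowel deletion: no change.

shzethuyonga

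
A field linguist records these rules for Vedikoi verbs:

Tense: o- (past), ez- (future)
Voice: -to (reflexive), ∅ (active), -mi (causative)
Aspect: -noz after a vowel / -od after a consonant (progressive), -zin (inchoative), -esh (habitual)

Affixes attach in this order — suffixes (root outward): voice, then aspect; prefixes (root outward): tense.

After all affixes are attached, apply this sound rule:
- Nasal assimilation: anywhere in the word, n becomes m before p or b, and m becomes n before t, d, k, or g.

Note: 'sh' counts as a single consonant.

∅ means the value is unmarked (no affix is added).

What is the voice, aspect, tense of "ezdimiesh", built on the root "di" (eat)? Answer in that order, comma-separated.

causative, habitual, future

Segment: ez-di-mi-esh.
voice: -mi → causative.
aspect: -esh → habitual.
tense: ez- → future.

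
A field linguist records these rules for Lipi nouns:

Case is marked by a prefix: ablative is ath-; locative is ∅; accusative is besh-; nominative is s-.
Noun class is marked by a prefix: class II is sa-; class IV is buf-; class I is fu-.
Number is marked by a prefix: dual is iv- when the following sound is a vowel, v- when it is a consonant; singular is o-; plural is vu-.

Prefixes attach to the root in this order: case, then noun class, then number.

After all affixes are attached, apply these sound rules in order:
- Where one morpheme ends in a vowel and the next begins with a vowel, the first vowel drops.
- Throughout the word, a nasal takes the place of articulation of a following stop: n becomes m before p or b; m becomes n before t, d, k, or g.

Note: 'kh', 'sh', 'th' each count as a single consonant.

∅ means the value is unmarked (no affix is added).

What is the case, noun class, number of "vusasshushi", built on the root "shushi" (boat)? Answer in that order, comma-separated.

nominative, class II, plural

Segment: vu-sa-s-shushi.
case: s- → nominative.
noun class: sa- → class II.
number: vu- → plural.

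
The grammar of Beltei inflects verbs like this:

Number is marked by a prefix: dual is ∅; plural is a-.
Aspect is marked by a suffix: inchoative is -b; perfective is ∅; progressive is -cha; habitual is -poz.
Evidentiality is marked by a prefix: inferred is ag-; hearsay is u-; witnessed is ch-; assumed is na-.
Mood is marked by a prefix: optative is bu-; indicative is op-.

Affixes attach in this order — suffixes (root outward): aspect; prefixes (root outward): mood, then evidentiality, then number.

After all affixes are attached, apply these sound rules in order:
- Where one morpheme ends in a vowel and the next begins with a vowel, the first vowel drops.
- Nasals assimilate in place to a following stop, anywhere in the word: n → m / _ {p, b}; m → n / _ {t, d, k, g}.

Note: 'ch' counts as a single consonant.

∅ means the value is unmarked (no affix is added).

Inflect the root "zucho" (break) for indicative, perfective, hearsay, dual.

Attach mood indicative op- → opzucho.
Attach evidentiality hearsay u- → uopzucho.
aspect = perfective: zero marking, form stays uopzucho.
number = dual: zero marking, form stays uopzucho.
Apply vowel deletion: uopzucho → opzucho.
Nasal assimilation: no change.

opzucho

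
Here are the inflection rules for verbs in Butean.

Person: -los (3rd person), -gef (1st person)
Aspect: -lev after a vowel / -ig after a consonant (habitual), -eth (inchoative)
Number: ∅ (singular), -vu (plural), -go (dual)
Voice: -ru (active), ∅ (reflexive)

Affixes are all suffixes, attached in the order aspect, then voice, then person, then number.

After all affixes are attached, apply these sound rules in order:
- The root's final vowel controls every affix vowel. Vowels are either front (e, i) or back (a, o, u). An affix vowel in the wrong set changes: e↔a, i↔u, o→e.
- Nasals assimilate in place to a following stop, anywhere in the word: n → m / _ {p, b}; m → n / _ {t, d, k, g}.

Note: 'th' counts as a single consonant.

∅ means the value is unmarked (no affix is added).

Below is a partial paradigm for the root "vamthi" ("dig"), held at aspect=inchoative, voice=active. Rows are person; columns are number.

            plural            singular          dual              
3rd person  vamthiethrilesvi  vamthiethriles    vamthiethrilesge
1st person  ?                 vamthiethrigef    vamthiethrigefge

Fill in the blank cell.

vamthiethrigefvi

Attach aspect inchoative -eth → vamthieth.
Attach voice active -ru → vamthiethru.
Attach person 1st person -gef → vamthiethrugef.
Attach number plural -vu → vamthiethrugefvu.
Apply vowel harmony: vamthiethrugefvu → vamthiethrigefvi.
Nasal assimilation: no change.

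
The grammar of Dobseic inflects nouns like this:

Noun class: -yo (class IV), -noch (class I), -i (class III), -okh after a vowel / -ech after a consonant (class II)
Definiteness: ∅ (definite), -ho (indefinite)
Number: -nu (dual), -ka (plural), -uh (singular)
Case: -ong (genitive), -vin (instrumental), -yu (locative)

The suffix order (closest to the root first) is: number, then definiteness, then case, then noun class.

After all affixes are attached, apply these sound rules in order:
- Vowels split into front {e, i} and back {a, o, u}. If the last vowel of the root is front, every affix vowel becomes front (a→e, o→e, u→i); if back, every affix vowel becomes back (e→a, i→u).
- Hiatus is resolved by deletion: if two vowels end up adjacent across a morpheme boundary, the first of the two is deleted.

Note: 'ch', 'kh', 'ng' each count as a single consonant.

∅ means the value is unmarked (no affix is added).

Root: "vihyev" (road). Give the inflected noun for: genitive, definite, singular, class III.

vihyevihengi

Attach number singular -uh → vihyevuh.
definiteness = definite: zero marking, form stays vihyevuh.
Attach case genitive -ong → vihyevuhong.
Attach noun class class III -i → vihyevuhongi.
Apply vowel harmony: vihyevuhongi → vihyevihengi.
Vowel deletion: no change.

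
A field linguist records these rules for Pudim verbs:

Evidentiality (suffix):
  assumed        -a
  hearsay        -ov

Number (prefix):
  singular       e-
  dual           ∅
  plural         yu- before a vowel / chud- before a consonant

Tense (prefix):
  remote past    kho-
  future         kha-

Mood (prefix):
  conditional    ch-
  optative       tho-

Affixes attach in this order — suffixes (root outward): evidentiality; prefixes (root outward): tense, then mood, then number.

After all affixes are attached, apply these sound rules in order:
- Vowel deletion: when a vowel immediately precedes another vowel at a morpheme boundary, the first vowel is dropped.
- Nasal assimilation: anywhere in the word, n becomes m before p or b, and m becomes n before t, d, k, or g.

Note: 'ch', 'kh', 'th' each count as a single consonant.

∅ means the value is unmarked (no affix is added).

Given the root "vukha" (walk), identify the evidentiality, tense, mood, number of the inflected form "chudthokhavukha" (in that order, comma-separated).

Segment: chud-tho-kha-vukha-a.
evidentiality: -a → assumed.
tense: kha- → future.
mood: tho- → optative.
number: yu/chud- → plural.

assumed, future, optative, plural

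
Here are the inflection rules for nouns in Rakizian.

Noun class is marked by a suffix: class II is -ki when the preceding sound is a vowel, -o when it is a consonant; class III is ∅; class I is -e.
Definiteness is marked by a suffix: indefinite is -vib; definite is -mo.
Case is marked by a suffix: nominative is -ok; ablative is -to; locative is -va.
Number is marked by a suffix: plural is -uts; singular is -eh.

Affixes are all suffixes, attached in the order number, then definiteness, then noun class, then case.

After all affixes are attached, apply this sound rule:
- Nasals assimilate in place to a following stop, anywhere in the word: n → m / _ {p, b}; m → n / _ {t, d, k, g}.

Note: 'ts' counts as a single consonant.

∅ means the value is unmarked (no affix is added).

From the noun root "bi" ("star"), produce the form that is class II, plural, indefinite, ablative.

biutsviboto

Attach number plural -uts → biuts.
Attach definiteness indefinite -vib → biutsvib.
Attach noun class class II -o (after consonant 'b') → biutsvibo.
Attach case ablative -to → biutsviboto.
Nasal assimilation: no change.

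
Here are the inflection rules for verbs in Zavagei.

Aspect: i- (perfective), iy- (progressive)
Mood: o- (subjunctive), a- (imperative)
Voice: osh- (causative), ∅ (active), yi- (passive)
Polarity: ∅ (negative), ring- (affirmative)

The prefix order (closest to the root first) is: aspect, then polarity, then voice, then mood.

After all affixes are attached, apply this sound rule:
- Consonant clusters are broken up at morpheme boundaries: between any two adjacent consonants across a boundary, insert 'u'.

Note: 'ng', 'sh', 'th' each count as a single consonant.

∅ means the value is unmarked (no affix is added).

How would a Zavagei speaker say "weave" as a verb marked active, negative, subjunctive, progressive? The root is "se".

Attach aspect progressive iy- → iyse.
polarity = negative: zero marking, form stays iyse.
voice = active: zero marking, form stays iyse.
Attach mood subjunctive o- → oiyse.
Apply epenthesis: oiyse → oiyuse.

oiyuse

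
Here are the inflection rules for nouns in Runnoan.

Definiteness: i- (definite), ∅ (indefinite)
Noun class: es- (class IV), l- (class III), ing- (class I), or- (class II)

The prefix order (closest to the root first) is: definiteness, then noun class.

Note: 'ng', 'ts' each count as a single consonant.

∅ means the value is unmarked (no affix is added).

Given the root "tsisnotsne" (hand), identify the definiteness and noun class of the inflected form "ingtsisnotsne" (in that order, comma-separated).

indefinite, class I

Segment: ing-tsisnotsne.
definiteness: ∅ → indefinite.
noun class: ing- → class I.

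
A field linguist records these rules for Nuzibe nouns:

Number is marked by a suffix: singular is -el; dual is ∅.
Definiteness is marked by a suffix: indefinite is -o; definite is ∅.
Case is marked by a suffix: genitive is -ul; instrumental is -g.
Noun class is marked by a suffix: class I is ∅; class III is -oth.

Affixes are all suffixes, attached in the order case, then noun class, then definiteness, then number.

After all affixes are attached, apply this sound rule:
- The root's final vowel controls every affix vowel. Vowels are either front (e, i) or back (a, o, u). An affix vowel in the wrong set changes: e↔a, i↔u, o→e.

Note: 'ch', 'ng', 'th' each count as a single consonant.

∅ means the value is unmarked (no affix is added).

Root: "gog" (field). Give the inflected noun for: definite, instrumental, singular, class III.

goggothal

Attach case instrumental -g → gogg.
Attach noun class class III -oth → goggoth.
definiteness = definite: zero marking, form stays goggoth.
Attach number singular -el → goggothel.
Apply vowel harmony: goggothel → goggothal.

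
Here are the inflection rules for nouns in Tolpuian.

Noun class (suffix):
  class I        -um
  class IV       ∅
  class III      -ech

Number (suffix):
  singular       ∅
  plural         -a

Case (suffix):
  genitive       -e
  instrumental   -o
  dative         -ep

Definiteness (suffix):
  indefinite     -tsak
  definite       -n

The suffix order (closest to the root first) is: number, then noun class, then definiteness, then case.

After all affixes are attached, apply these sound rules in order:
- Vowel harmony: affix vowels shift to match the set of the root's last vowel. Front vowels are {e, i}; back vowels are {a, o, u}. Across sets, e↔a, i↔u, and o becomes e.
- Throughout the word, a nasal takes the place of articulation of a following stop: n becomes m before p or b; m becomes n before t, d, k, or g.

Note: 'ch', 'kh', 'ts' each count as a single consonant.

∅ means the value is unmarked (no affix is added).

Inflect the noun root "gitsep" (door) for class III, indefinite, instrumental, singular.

gitsepechtseke

number = singular: zero marking, form stays gitsep.
Attach noun class class III -ech → gitsepech.
Attach definiteness indefinite -tsak → gitsepechtsak.
Attach case instrumental -o → gitsepechtsako.
Apply vowel harmony: gitsepechtsako → gitsepechtseke.
Nasal assimilation: no change.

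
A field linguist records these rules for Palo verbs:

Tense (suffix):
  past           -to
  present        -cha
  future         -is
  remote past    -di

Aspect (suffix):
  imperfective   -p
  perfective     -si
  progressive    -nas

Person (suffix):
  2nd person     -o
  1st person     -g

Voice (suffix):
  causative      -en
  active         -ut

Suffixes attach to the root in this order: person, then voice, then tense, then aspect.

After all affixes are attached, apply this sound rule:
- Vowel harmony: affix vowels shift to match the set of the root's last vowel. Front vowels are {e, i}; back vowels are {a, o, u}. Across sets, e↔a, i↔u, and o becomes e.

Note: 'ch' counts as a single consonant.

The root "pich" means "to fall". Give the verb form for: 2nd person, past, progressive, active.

Attach person 2nd person -o → picho.
Attach voice active -ut → pichout.
Attach tense past -to → pichoutto.
Attach aspect progressive -nas → pichouttonas.
Apply vowel harmony: pichouttonas → picheittenes.

picheittenes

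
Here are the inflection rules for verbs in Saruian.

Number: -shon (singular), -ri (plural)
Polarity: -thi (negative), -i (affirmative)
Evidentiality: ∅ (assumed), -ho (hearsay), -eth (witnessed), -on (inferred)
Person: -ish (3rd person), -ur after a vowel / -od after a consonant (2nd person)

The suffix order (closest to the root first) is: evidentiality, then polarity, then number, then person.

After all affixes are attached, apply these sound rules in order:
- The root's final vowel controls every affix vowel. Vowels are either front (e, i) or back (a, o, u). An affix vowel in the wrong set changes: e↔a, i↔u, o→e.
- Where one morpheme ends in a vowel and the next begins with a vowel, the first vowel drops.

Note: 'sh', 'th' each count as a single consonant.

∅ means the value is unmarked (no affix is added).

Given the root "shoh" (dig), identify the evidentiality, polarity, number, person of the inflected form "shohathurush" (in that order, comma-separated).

Segment: shoh-eth-i-ri-ish.
evidentiality: -eth → witnessed.
polarity: -i → affirmative.
number: -ri → plural.
person: -ish → 3rd person.

witnessed, affirmative, plural, 3rd person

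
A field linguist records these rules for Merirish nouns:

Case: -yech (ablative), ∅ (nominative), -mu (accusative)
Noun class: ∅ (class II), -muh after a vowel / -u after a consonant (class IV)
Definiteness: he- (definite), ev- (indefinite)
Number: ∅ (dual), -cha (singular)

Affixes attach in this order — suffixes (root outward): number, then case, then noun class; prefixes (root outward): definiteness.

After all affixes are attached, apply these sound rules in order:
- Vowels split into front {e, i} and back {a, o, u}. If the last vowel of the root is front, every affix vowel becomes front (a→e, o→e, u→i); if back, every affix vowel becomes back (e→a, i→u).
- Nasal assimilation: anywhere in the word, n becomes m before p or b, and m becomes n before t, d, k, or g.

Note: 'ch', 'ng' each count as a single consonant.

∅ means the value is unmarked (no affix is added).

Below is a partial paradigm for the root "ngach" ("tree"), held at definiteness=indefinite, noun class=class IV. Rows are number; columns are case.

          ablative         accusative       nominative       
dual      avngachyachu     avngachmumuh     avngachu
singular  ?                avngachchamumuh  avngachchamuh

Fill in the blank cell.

avngachchayachu

Attach number singular -cha → ngachcha.
Attach case ablative -yech → ngachchayech.
Attach definiteness indefinite ev- → evngachchayech.
Attach noun class class IV -u (after consonant 'ch') → evngachchayechu.
Apply vowel harmony: evngachchayechu → avngachchayachu.
Nasal assimilation: no change.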